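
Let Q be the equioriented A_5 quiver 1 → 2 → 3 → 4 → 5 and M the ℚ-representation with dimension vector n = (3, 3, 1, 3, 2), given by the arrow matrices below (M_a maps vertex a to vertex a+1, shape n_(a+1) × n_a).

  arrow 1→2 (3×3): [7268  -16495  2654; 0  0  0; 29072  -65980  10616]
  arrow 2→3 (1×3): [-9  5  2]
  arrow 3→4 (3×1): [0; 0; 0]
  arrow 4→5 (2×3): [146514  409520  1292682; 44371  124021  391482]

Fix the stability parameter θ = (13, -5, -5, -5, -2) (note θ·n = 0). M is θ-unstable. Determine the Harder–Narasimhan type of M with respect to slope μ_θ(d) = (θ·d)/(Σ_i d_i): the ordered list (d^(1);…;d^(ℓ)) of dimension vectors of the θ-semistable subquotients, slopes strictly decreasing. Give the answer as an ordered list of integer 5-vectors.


Interval decomposition of M: I[1,1]^2, I[1,3], I[2,2]^2, I[4,4], I[4,5]^2.
HN type (ℓ=4): μ^(1)=13; μ^(2)=1; μ^(3)=-2; μ^(4)=-5

((2, 0, 0, 0, 0); (1, 1, 1, 0, 0); (0, 0, 0, 0, 2); (0, 2, 0, 3, 0))


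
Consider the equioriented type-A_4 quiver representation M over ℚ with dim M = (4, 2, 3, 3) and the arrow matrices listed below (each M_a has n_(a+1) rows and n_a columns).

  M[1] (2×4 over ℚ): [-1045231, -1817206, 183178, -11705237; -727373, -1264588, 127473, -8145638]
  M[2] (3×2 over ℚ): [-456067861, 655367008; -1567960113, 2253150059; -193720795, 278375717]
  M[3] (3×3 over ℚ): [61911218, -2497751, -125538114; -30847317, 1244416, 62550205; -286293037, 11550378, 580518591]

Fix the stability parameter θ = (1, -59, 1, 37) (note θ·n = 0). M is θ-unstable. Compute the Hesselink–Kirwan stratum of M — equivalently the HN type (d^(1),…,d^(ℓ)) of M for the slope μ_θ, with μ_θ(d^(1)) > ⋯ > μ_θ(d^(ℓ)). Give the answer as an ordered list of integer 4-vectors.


Via rank(M_{q-1}∘⋯∘M_p): M ≅ I[1,1]^2, I[1,4]^2, I[3,4].
μ_θ-semistable layers: μ^(1)=37; μ^(2)=1; μ^(3)=-29

((0, 0, 0, 3); (2, 0, 3, 0); (2, 2, 0, 0))


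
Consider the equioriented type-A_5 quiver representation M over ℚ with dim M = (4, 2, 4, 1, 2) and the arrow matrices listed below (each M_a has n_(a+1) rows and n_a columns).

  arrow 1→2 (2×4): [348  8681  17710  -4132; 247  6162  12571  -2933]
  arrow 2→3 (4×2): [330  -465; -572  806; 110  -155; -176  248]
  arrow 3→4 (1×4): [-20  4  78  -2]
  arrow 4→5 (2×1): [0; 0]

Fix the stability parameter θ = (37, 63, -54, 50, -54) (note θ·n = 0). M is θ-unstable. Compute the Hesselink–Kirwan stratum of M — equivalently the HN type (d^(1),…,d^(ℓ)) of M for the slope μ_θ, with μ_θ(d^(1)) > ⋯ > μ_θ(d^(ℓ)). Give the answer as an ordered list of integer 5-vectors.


Barcode: M ≅ I[1,1]^2, I[1,2], I[1,4], I[3,3]^3, I[5,5]^2. HN layers by μ_θ (5 steps, strictly decreasing):
  μ^(1)=63; μ^(2)=50; μ^(3)=37; μ^(4)=46/3; μ^(5)=-54

((0, 1, 0, 0, 0); (0, 0, 0, 1, 0); (3, 0, 0, 0, 0); (1, 1, 1, 0, 0); (0, 0, 3, 0, 2))


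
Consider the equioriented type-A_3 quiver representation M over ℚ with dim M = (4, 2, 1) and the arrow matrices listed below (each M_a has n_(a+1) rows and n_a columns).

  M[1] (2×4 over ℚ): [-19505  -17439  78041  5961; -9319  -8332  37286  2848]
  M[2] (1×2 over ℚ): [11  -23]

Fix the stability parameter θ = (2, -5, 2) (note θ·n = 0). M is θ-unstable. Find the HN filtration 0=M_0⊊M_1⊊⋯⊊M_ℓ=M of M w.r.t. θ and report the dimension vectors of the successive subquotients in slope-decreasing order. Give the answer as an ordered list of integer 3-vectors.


Via rank(M_{q-1}∘⋯∘M_p): M ≅ I[1,1]^2, I[1,2], I[1,3].
μ_θ-semistable layers: μ^(1)=2; μ^(2)=-3/2

((2, 0, 1); (2, 2, 0))


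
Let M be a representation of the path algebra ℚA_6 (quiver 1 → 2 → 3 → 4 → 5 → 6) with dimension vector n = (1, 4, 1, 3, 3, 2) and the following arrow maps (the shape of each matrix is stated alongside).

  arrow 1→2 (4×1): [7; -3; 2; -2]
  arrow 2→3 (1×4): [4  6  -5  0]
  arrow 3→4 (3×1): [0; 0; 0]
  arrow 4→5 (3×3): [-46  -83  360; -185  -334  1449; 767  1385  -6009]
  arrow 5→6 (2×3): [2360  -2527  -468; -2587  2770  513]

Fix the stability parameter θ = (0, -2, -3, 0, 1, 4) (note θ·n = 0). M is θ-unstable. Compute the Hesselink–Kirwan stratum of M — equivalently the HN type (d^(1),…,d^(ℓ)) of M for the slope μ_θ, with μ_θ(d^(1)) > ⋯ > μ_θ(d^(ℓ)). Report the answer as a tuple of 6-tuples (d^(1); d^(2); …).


Barcode: M ≅ I[1,2], I[2,2]^2, I[2,3], I[4,4], I[4,5], I[4,6], I[5,6]. HN layers by μ_θ (6 steps, strictly decreasing):
  μ^(1)=4; μ^(2)=1; μ^(3)=0; μ^(4)=-1; μ^(5)=-2; μ^(6)=-5/2

((0, 0, 0, 0, 0, 2); (0, 0, 0, 0, 3, 0); (0, 0, 0, 3, 0, 0); (1, 1, 0, 0, 0, 0); (0, 2, 0, 0, 0, 0); (0, 1, 1, 0, 0, 0))


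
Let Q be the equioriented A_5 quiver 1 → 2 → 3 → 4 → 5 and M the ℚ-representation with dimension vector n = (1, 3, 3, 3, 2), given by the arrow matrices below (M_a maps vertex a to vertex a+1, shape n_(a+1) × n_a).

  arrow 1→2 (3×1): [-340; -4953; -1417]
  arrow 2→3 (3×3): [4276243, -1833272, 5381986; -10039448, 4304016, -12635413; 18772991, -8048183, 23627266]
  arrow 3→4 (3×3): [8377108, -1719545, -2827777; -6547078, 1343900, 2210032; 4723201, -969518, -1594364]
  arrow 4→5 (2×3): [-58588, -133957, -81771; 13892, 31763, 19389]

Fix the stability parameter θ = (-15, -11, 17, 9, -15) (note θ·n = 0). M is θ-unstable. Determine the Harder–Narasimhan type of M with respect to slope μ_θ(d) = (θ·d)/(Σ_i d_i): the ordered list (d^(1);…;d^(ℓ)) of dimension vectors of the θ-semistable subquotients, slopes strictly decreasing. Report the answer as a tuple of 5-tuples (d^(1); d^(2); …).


Via rank(M_{q-1}∘⋯∘M_p): M ≅ I[1,4], I[2,3], I[2,5], I[4,4], I[5,5].
μ_θ-semistable layers: μ^(1)=17; μ^(2)=13; μ^(3)=9; μ^(4)=11/3; μ^(5)=-11; μ^(6)=-15

((0, 0, 1, 0, 0); (0, 0, 1, 1, 0); (0, 0, 0, 1, 0); (0, 0, 1, 1, 1); (0, 3, 0, 0, 0); (1, 0, 0, 0, 1))


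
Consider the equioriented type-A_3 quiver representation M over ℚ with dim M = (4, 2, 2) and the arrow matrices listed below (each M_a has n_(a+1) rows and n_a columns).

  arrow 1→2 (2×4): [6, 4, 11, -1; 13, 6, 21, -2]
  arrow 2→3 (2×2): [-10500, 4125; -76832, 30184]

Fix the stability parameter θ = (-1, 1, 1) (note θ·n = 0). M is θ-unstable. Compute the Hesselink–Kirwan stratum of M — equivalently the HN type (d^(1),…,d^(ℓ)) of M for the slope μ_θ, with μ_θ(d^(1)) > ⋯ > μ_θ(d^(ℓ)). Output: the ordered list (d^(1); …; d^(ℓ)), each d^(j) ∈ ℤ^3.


Via rank(M_{q-1}∘⋯∘M_p): M ≅ I[1,1]^2, I[1,2], I[1,3], I[3,3].
μ_θ-semistable layers: μ^(1)=1; μ^(2)=-1

((0, 2, 2); (4, 0, 0))


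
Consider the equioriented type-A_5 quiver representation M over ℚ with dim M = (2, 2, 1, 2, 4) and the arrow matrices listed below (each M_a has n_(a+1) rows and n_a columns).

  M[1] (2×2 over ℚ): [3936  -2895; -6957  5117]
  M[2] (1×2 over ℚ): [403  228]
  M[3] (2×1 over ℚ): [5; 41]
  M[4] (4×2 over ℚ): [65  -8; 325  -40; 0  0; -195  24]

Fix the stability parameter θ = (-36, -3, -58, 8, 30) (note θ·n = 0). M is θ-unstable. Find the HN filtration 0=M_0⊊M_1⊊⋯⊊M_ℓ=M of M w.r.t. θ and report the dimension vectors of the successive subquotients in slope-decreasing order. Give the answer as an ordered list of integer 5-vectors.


Via rank(M_{q-1}∘⋯∘M_p): M ≅ I[1,2], I[1,5], I[4,4], I[5,5]^3.
μ_θ-semistable layers: μ^(1)=30; μ^(2)=8; μ^(3)=-3; μ^(4)=-61/2; μ^(5)=-36

((0, 0, 0, 0, 4); (0, 0, 0, 2, 0); (0, 1, 0, 0, 0); (0, 1, 1, 0, 0); (2, 0, 0, 0, 0))


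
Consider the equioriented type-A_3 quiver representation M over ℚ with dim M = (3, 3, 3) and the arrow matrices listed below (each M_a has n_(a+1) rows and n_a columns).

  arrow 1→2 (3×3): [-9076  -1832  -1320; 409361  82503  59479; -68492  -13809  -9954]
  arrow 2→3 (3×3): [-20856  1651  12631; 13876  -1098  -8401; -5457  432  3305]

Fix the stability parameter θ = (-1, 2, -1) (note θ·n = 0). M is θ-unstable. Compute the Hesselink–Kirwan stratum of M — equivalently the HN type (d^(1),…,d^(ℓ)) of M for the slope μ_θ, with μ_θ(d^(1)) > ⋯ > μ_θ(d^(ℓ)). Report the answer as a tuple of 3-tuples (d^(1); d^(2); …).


Via rank(M_{q-1}∘⋯∘M_p): M ≅ I[1,3]^3.
μ_θ-semistable layers: μ^(1)=1/2; μ^(2)=-1

((0, 3, 3); (3, 0, 0))


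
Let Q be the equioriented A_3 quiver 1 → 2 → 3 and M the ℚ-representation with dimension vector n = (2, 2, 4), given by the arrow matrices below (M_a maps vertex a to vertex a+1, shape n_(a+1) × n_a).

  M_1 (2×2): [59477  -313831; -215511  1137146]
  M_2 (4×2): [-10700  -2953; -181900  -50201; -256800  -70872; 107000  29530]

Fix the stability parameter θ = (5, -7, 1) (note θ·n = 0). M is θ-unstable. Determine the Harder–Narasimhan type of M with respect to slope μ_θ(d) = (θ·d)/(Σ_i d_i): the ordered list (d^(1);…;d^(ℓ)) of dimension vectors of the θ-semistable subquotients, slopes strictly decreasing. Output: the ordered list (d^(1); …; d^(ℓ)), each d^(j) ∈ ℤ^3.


Barcode: M ≅ I[1,2], I[1,3], I[3,3]^3. HN layers by μ_θ (2 steps, strictly decreasing):
  μ^(1)=1; μ^(2)=-1

((0, 0, 4); (2, 2, 0))


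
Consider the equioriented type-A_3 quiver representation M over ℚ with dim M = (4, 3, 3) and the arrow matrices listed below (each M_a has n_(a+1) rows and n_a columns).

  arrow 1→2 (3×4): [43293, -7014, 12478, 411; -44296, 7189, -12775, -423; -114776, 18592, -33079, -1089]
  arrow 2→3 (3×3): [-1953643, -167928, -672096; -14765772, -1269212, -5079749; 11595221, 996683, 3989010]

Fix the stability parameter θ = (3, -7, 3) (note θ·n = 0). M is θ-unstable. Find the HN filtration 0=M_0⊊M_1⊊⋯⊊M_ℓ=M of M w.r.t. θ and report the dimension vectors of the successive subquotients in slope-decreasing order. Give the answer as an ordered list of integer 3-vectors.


Barcode: M ≅ I[1,1], I[1,3]^3. HN layers by μ_θ (2 steps, strictly decreasing):
  μ^(1)=3; μ^(2)=-2

((1, 0, 3); (3, 3, 0))


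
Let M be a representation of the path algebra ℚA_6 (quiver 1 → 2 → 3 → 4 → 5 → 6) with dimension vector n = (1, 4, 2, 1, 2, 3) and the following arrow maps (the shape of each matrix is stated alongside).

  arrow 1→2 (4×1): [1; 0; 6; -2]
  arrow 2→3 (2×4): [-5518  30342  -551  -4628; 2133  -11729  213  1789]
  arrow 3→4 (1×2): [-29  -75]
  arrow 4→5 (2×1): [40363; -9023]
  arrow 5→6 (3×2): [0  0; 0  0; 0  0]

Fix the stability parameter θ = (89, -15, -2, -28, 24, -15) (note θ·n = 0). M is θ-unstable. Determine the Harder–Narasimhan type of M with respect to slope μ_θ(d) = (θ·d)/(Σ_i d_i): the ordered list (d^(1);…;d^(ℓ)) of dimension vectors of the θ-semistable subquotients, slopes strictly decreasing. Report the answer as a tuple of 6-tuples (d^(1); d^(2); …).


Via rank(M_{q-1}∘⋯∘M_p): M ≅ I[1,5], I[2,2]^2, I[2,3], I[5,5], I[6,6]^3.
μ_θ-semistable layers: μ^(1)=24; μ^(2)=11; μ^(3)=-2; μ^(4)=-15

((0, 0, 0, 0, 2, 0); (1, 1, 1, 1, 0, 0); (0, 0, 1, 0, 0, 0); (0, 3, 0, 0, 0, 3))


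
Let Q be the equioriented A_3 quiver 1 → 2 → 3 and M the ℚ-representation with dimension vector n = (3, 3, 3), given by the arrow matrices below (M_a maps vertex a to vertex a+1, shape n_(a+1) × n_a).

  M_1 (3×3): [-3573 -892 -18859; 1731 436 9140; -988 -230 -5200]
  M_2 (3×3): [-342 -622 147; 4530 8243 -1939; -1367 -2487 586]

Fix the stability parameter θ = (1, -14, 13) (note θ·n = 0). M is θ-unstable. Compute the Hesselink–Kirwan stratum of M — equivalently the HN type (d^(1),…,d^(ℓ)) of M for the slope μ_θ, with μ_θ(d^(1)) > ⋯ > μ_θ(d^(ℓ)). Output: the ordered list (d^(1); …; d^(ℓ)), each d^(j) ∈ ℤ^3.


Barcode: M ≅ I[1,3]^3. HN layers by μ_θ (2 steps, strictly decreasing):
  μ^(1)=13; μ^(2)=-13/2

((0, 0, 3); (3, 3, 0))


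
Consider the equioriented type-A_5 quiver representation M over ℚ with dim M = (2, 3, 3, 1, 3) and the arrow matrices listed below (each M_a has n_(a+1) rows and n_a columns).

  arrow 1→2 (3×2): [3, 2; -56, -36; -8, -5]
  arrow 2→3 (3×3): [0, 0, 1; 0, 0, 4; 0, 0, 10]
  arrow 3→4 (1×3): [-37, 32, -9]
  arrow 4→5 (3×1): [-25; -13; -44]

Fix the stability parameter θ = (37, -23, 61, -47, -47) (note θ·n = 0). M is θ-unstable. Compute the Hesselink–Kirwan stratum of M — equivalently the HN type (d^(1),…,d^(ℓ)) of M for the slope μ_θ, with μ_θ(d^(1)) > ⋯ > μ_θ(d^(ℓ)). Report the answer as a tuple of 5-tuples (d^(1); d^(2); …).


Via rank(M_{q-1}∘⋯∘M_p): M ≅ I[1,2], I[1,5], I[2,2], I[3,3]^2, I[5,5]^2.
μ_θ-semistable layers: μ^(1)=61; μ^(2)=7; μ^(3)=-19/5; μ^(4)=-23; μ^(5)=-47

((0, 0, 2, 0, 0); (1, 1, 0, 0, 0); (1, 1, 1, 1, 1); (0, 1, 0, 0, 0); (0, 0, 0, 0, 2))


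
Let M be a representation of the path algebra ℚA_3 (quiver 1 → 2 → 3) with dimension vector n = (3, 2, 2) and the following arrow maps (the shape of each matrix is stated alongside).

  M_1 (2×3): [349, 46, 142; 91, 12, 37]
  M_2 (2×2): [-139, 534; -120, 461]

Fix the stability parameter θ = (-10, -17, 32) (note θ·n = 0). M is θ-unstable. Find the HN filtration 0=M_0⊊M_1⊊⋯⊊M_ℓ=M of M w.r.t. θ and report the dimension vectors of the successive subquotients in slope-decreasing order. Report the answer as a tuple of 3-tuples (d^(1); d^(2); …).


Via rank(M_{q-1}∘⋯∘M_p): M ≅ I[1,1], I[1,3]^2.
μ_θ-semistable layers: μ^(1)=32; μ^(2)=-10; μ^(3)=-27/2

((0, 0, 2); (1, 0, 0); (2, 2, 0))


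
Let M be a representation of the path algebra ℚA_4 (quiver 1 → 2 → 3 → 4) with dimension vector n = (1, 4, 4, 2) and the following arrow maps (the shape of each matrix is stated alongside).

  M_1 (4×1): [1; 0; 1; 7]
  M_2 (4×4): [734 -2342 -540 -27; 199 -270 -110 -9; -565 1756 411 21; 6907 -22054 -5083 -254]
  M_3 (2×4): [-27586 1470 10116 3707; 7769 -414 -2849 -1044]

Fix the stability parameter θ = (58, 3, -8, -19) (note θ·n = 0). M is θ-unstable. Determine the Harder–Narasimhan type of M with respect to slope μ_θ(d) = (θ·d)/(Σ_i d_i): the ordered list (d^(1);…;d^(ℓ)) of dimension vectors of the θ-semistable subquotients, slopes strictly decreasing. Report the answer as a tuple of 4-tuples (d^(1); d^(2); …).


Barcode: M ≅ I[1,3], I[2,2], I[2,3], I[2,4], I[3,4]. HN layers by μ_θ (5 steps, strictly decreasing):
  μ^(1)=53/3; μ^(2)=3; μ^(3)=-5/2; μ^(4)=-8; μ^(5)=-27/2

((1, 1, 1, 0); (0, 1, 0, 0); (0, 1, 1, 0); (0, 1, 1, 1); (0, 0, 1, 1))


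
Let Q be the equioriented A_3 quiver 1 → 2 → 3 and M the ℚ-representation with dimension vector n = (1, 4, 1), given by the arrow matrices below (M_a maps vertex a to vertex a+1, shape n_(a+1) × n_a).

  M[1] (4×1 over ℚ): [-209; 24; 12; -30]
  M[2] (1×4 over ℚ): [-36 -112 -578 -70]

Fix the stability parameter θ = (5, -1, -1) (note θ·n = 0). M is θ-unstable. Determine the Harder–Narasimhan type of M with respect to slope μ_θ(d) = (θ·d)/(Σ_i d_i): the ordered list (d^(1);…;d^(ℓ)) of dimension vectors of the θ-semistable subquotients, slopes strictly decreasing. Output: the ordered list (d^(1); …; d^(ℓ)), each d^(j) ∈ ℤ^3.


Barcode: M ≅ I[1,2], I[2,2]^2, I[2,3]. HN layers by μ_θ (2 steps, strictly decreasing):
  μ^(1)=2; μ^(2)=-1

((1, 1, 0); (0, 3, 1))


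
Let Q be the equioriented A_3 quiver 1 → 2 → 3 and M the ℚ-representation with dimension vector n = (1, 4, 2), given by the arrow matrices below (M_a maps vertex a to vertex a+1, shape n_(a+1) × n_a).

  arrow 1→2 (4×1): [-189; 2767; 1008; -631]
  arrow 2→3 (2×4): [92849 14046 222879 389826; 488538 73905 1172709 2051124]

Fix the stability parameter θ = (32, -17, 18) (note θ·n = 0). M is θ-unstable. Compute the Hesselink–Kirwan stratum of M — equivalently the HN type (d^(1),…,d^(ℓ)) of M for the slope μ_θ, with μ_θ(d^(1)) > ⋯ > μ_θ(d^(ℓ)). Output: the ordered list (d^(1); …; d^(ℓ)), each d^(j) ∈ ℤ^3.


Barcode: M ≅ I[1,3], I[2,2]^2, I[2,3]. HN layers by μ_θ (3 steps, strictly decreasing):
  μ^(1)=18; μ^(2)=15/2; μ^(3)=-17

((0, 0, 2); (1, 1, 0); (0, 3, 0))


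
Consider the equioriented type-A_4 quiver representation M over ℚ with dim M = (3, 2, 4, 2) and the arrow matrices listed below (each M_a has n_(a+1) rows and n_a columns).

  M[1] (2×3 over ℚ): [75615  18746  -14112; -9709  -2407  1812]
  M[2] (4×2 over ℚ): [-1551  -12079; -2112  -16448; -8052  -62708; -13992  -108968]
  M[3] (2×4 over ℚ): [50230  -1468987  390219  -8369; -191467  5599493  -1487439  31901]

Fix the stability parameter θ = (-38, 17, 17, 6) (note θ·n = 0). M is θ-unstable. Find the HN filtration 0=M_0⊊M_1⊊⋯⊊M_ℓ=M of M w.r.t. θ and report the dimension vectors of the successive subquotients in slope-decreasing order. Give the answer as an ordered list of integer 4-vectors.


Barcode: M ≅ I[1,1], I[1,2], I[1,4], I[3,3]^2, I[3,4]. HN layers by μ_θ (4 steps, strictly decreasing):
  μ^(1)=17; μ^(2)=40/3; μ^(3)=23/2; μ^(4)=-38

((0, 1, 2, 0); (0, 1, 1, 1); (0, 0, 1, 1); (3, 0, 0, 0))


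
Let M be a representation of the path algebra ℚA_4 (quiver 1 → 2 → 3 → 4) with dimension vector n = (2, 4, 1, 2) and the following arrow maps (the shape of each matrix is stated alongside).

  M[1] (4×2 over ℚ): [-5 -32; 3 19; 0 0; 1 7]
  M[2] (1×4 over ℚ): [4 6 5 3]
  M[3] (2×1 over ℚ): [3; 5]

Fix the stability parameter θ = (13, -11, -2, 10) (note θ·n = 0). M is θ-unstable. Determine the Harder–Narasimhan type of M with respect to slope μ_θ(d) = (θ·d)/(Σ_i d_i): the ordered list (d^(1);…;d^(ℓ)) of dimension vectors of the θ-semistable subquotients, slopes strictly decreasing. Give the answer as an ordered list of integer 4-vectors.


Via rank(M_{q-1}∘⋯∘M_p): M ≅ I[1,2], I[1,4], I[2,2]^2, I[4,4].
μ_θ-semistable layers: μ^(1)=10; μ^(2)=1; μ^(3)=0; μ^(4)=-11

((0, 0, 0, 2); (1, 1, 0, 0); (1, 1, 1, 0); (0, 2, 0, 0))


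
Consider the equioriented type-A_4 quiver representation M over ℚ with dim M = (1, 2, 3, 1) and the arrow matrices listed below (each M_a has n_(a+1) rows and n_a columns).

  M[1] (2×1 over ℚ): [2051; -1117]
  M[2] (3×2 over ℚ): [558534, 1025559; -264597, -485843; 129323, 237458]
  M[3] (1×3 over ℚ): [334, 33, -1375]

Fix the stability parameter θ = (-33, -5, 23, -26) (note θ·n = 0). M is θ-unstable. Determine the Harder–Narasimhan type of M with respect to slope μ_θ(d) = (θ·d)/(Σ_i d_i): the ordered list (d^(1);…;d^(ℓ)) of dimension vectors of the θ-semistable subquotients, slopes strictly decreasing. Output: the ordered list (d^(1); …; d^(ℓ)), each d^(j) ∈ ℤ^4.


Barcode: M ≅ I[1,4], I[2,3], I[3,3]. HN layers by μ_θ (4 steps, strictly decreasing):
  μ^(1)=23; μ^(2)=-3/2; μ^(3)=-5; μ^(4)=-33

((0, 0, 2, 0); (0, 0, 1, 1); (0, 2, 0, 0); (1, 0, 0, 0))


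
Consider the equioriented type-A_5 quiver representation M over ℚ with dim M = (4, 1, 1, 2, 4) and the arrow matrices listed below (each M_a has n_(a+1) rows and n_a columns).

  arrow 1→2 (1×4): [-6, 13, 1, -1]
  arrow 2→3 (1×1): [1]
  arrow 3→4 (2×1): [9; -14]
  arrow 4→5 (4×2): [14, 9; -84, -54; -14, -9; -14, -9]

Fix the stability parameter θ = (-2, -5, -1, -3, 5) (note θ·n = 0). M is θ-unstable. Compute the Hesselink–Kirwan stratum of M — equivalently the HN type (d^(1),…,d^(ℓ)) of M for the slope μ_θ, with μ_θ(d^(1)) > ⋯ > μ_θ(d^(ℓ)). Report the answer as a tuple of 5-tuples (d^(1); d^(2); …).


Interval decomposition of M: I[1,1]^3, I[1,4], I[4,5], I[5,5]^3.
HN type (ℓ=4): μ^(1)=5; μ^(2)=-2; μ^(3)=-3; μ^(4)=-7/2

((0, 0, 0, 0, 4); (3, 0, 1, 1, 0); (0, 0, 0, 1, 0); (1, 1, 0, 0, 0))


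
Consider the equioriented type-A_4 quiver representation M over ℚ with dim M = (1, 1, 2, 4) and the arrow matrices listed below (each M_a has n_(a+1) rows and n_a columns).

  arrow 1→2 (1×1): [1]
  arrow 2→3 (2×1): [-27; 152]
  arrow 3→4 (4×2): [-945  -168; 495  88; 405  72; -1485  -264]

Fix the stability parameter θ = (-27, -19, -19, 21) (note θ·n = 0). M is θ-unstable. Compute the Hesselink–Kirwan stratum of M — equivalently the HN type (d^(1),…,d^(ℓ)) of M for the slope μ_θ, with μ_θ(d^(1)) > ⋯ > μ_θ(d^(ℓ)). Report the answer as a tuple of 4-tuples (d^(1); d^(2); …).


Barcode: M ≅ I[1,4], I[3,3], I[4,4]^3. HN layers by μ_θ (3 steps, strictly decreasing):
  μ^(1)=21; μ^(2)=-19; μ^(3)=-27

((0, 0, 0, 4); (0, 1, 2, 0); (1, 0, 0, 0))


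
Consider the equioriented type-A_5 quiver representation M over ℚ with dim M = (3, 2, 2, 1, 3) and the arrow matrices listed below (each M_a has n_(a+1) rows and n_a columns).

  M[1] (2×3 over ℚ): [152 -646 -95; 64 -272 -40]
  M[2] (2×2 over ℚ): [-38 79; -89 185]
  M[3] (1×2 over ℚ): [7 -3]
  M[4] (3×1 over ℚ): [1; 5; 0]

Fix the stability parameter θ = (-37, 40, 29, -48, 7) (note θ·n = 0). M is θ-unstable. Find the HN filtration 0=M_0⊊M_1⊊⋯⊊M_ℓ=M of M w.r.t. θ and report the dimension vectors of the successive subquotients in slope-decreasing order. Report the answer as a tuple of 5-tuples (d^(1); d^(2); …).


Barcode: M ≅ I[1,1]^2, I[1,5], I[2,3], I[5,5]^2. HN layers by μ_θ (3 steps, strictly decreasing):
  μ^(1)=69/2; μ^(2)=7; μ^(3)=-37

((0, 1, 1, 0, 0); (0, 1, 1, 1, 3); (3, 0, 0, 0, 0))


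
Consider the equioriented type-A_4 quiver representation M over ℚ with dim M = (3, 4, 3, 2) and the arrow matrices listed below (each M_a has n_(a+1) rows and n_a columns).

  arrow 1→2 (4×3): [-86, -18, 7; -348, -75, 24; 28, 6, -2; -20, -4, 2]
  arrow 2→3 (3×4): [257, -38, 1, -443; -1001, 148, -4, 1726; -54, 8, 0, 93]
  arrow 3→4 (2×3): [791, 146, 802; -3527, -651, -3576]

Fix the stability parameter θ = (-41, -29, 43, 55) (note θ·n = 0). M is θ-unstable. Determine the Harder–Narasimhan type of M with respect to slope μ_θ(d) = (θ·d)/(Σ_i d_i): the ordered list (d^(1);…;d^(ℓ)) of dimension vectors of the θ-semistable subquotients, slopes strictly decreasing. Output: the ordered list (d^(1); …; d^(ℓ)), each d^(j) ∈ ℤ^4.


Barcode: M ≅ I[1,1], I[1,2], I[1,4], I[2,3], I[2,4]. HN layers by μ_θ (4 steps, strictly decreasing):
  μ^(1)=55; μ^(2)=43; μ^(3)=-29; μ^(4)=-41

((0, 0, 0, 2); (0, 0, 3, 0); (0, 4, 0, 0); (3, 0, 0, 0))


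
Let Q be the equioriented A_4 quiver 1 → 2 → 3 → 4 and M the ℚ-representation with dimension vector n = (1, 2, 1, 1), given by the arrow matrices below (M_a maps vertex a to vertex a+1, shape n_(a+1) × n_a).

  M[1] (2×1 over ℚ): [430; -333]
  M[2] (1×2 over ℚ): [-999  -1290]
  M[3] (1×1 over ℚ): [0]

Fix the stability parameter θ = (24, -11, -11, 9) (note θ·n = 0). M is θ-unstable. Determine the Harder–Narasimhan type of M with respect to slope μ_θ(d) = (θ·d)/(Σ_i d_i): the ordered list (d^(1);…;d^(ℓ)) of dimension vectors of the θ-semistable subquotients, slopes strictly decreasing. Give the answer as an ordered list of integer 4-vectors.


Via rank(M_{q-1}∘⋯∘M_p): M ≅ I[1,2], I[2,3], I[4,4].
μ_θ-semistable layers: μ^(1)=9; μ^(2)=13/2; μ^(3)=-11

((0, 0, 0, 1); (1, 1, 0, 0); (0, 1, 1, 0))


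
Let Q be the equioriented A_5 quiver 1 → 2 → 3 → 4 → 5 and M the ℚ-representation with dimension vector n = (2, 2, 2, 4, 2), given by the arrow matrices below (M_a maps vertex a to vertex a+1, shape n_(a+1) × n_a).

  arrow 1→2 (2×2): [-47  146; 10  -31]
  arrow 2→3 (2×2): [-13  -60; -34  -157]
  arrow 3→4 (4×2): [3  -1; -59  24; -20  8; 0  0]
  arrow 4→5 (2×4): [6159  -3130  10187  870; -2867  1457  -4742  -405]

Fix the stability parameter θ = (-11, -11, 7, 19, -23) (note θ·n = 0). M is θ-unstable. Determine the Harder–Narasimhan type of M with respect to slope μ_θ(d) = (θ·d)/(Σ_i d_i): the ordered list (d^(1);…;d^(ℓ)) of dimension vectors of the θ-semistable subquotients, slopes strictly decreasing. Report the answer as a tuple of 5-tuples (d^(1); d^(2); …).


Barcode: M ≅ I[1,5]^2, I[4,4]^2. HN layers by μ_θ (3 steps, strictly decreasing):
  μ^(1)=19; μ^(2)=1; μ^(3)=-11

((0, 0, 0, 2, 0); (0, 0, 2, 2, 2); (2, 2, 0, 0, 0))


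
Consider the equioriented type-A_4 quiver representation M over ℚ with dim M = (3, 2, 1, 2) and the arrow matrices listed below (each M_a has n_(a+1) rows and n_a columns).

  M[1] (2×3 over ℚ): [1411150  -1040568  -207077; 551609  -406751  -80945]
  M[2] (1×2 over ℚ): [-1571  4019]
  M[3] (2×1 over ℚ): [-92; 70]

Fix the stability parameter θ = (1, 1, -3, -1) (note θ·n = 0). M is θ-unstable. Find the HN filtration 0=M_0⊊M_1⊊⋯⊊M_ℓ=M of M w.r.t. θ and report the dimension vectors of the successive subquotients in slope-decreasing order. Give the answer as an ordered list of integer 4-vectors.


Via rank(M_{q-1}∘⋯∘M_p): M ≅ I[1,1], I[1,2], I[1,4], I[4,4].
μ_θ-semistable layers: μ^(1)=1; μ^(2)=-1/2; μ^(3)=-1

((2, 1, 0, 0); (1, 1, 1, 1); (0, 0, 0, 1))


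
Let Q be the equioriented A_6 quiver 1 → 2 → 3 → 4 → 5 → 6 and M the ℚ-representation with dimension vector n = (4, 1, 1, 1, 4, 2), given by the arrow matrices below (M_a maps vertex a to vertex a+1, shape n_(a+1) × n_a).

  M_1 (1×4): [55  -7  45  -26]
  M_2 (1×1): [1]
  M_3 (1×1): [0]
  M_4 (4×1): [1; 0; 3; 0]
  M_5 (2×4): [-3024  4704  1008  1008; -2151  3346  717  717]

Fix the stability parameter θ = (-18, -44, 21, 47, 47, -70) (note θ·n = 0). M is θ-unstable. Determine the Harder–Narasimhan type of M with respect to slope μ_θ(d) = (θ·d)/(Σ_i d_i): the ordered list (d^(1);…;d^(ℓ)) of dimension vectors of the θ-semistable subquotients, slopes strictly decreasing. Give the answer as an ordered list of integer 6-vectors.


Interval decomposition of M: I[1,1]^3, I[1,3], I[4,5], I[5,5]^2, I[5,6], I[6,6].
HN type (ℓ=6): μ^(1)=47; μ^(2)=21; μ^(3)=-23/2; μ^(4)=-18; μ^(5)=-31; μ^(6)=-70

((0, 0, 0, 1, 3, 0); (0, 0, 1, 0, 0, 0); (0, 0, 0, 0, 1, 1); (3, 0, 0, 0, 0, 0); (1, 1, 0, 0, 0, 0); (0, 0, 0, 0, 0, 1))


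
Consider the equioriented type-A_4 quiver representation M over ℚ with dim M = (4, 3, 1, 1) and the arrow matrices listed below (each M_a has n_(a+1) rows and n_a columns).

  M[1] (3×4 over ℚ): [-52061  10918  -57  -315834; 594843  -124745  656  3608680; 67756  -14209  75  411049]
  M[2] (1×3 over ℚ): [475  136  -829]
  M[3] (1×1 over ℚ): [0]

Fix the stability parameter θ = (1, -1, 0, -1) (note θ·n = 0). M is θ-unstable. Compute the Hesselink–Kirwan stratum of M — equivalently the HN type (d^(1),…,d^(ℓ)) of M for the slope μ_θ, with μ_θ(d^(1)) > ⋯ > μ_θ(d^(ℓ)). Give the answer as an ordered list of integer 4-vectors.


Via rank(M_{q-1}∘⋯∘M_p): M ≅ I[1,1], I[1,2]^2, I[1,3], I[4,4].
μ_θ-semistable layers: μ^(1)=1; μ^(2)=0; μ^(3)=-1

((1, 0, 0, 0); (3, 3, 1, 0); (0, 0, 0, 1))


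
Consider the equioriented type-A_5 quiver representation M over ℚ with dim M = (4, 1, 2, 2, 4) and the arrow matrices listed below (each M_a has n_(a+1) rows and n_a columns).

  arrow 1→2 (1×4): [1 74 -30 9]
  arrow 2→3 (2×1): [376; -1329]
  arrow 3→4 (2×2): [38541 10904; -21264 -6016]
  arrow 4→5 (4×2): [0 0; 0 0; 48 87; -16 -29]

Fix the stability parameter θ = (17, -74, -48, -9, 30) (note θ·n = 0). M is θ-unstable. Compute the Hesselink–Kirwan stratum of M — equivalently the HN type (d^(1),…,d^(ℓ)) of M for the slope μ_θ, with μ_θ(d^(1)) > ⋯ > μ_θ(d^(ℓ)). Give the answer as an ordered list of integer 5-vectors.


Interval decomposition of M: I[1,1]^3, I[1,3], I[3,4], I[4,5], I[5,5]^3.
HN type (ℓ=5): μ^(1)=30; μ^(2)=17; μ^(3)=-9; μ^(4)=-35; μ^(5)=-48

((0, 0, 0, 0, 4); (3, 0, 0, 0, 0); (0, 0, 0, 2, 0); (1, 1, 1, 0, 0); (0, 0, 1, 0, 0))


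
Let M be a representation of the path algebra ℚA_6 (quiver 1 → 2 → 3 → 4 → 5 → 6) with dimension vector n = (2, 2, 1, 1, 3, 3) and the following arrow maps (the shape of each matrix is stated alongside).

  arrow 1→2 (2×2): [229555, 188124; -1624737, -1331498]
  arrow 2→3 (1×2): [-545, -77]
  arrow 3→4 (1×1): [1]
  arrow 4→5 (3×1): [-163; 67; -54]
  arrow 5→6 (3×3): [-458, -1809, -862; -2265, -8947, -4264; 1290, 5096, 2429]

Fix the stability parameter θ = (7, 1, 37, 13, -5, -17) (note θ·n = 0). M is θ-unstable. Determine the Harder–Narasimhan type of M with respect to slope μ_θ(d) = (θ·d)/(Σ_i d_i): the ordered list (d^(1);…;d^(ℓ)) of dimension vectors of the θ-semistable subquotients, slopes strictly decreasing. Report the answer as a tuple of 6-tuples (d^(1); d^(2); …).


Interval decomposition of M: I[1,2], I[1,6], I[5,6]^2.
HN type (ℓ=3): μ^(1)=7; μ^(2)=4; μ^(3)=-11

((0, 0, 1, 1, 1, 1); (2, 2, 0, 0, 0, 0); (0, 0, 0, 0, 2, 2))


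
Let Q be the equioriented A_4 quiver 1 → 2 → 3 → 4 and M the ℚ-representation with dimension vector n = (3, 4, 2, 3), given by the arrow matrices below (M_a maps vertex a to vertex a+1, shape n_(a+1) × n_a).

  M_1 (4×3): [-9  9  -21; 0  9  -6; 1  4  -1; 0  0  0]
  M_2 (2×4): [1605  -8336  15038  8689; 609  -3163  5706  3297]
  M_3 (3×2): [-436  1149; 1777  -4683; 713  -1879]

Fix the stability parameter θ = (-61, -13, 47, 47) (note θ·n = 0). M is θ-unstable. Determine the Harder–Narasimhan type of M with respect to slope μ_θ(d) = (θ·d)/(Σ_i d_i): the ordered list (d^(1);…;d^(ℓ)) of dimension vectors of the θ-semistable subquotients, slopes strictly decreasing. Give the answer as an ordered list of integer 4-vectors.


Via rank(M_{q-1}∘⋯∘M_p): M ≅ I[1,1], I[1,4]^2, I[2,2]^2, I[4,4].
μ_θ-semistable layers: μ^(1)=47; μ^(2)=-13; μ^(3)=-61

((0, 0, 2, 3); (0, 4, 0, 0); (3, 0, 0, 0))


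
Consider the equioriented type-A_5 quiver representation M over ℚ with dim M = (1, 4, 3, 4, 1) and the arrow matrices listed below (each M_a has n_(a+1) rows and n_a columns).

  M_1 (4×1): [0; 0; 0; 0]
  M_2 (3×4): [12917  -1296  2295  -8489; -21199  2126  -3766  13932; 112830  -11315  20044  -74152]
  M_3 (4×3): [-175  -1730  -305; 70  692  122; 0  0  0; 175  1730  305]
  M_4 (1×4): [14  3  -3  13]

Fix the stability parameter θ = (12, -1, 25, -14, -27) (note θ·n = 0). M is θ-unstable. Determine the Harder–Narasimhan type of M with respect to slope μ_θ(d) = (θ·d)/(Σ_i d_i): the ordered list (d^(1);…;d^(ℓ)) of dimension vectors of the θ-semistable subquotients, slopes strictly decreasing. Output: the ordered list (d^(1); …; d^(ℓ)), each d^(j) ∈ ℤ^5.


Via rank(M_{q-1}∘⋯∘M_p): M ≅ I[1,1], I[2,2], I[2,3]^2, I[2,5], I[4,4]^3.
μ_θ-semistable layers: μ^(1)=25; μ^(2)=12; μ^(3)=-1; μ^(4)=-17/4; μ^(5)=-14

((0, 0, 2, 0, 0); (1, 0, 0, 0, 0); (0, 3, 0, 0, 0); (0, 1, 1, 1, 1); (0, 0, 0, 3, 0))


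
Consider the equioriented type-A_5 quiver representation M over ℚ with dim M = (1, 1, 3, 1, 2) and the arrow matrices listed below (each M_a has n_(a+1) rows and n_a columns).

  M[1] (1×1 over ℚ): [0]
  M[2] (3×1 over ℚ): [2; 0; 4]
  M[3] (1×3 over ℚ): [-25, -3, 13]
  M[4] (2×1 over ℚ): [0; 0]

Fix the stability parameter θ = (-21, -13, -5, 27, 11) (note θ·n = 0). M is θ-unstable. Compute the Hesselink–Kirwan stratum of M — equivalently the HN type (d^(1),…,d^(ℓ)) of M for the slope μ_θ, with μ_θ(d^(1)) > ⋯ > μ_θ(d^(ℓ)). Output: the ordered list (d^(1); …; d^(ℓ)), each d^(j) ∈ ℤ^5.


Barcode: M ≅ I[1,1], I[2,4], I[3,3]^2, I[5,5]^2. HN layers by μ_θ (5 steps, strictly decreasing):
  μ^(1)=27; μ^(2)=11; μ^(3)=-5; μ^(4)=-13; μ^(5)=-21

((0, 0, 0, 1, 0); (0, 0, 0, 0, 2); (0, 0, 3, 0, 0); (0, 1, 0, 0, 0); (1, 0, 0, 0, 0))


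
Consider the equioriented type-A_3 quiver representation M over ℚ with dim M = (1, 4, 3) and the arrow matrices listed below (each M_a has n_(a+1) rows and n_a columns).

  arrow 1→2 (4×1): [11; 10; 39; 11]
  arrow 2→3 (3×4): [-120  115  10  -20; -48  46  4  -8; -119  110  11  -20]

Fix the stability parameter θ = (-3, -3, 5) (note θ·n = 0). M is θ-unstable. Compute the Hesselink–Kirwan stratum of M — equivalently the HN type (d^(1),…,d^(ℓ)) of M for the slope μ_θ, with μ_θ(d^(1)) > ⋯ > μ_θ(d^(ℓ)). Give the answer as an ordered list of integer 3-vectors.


Interval decomposition of M: I[1,2], I[2,2], I[2,3]^2, I[3,3].
HN type (ℓ=2): μ^(1)=5; μ^(2)=-3

((0, 0, 3); (1, 4, 0))


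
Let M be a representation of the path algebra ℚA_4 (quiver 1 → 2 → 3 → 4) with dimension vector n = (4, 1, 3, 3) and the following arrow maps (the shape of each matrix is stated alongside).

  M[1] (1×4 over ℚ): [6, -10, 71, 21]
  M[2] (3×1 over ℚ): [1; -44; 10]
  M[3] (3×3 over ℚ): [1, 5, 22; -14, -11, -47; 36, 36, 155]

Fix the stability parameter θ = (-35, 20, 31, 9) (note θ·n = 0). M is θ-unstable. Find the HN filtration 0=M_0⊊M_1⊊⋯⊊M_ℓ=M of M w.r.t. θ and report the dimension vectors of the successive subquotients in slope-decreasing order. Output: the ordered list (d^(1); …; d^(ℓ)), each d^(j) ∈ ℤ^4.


Barcode: M ≅ I[1,1]^3, I[1,4], I[3,4]^2. HN layers by μ_θ (2 steps, strictly decreasing):
  μ^(1)=20; μ^(2)=-35

((0, 1, 3, 3); (4, 0, 0, 0))


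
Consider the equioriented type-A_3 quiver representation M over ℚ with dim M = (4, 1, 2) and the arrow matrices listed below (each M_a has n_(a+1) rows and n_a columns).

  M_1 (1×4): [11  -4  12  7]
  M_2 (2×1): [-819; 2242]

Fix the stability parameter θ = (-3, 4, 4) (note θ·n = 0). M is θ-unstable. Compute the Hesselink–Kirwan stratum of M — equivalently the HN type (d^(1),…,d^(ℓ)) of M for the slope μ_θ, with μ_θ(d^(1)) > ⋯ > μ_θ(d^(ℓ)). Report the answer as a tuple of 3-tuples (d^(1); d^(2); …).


Interval decomposition of M: I[1,1]^3, I[1,3], I[3,3].
HN type (ℓ=2): μ^(1)=4; μ^(2)=-3

((0, 1, 2); (4, 0, 0))


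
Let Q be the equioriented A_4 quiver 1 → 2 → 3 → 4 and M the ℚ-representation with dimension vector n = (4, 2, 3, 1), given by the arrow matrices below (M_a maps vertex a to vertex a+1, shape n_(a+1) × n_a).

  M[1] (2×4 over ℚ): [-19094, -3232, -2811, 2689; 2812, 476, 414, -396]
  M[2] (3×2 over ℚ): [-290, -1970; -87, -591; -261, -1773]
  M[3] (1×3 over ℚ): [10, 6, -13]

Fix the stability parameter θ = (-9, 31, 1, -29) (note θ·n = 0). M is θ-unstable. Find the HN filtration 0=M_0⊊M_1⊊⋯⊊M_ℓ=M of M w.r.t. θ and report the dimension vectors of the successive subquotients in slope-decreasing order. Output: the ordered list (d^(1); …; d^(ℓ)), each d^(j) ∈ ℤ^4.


Interval decomposition of M: I[1,1]^2, I[1,2], I[1,4], I[3,3]^2.
HN type (ℓ=3): μ^(1)=31; μ^(2)=1; μ^(3)=-9

((0, 1, 0, 0); (0, 1, 3, 1); (4, 0, 0, 0))


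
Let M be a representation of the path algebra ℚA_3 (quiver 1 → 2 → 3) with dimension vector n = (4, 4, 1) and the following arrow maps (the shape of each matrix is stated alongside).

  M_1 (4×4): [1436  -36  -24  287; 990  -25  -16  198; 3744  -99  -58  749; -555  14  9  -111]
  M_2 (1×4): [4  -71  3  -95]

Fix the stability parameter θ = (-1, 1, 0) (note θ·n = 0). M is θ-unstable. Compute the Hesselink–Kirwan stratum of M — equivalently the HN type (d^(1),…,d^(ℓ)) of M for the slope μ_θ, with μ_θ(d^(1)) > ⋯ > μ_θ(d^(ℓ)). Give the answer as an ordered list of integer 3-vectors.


Interval decomposition of M: I[1,2]^3, I[1,3].
HN type (ℓ=3): μ^(1)=1; μ^(2)=1/2; μ^(3)=-1

((0, 3, 0); (0, 1, 1); (4, 0, 0))


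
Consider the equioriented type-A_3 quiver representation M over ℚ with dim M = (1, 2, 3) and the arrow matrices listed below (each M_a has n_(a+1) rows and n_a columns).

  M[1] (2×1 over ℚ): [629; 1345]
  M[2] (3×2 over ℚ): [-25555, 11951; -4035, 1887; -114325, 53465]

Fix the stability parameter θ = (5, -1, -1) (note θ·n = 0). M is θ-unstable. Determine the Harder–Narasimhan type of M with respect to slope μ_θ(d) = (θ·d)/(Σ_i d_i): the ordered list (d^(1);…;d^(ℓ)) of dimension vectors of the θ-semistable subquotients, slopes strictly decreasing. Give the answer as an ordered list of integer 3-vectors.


Barcode: M ≅ I[1,2], I[2,3], I[3,3]^2. HN layers by μ_θ (2 steps, strictly decreasing):
  μ^(1)=2; μ^(2)=-1

((1, 1, 0); (0, 1, 3))


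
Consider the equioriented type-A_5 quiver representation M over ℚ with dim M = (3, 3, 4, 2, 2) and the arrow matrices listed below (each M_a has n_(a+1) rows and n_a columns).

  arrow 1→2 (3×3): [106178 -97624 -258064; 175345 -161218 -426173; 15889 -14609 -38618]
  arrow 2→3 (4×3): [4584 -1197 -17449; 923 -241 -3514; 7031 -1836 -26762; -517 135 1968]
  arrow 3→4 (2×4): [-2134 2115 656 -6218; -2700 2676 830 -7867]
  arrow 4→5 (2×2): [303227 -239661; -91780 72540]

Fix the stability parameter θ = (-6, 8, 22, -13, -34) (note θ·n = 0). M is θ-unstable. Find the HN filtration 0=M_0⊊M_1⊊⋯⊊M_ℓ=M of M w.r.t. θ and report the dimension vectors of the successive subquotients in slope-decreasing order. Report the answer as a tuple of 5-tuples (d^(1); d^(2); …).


Interval decomposition of M: I[1,3]^2, I[1,4], I[3,5], I[5,5].
HN type (ℓ=6): μ^(1)=22; μ^(2)=8; μ^(3)=17/3; μ^(4)=-6; μ^(5)=-25/3; μ^(6)=-34

((0, 0, 2, 0, 0); (0, 2, 0, 0, 0); (0, 1, 1, 1, 0); (3, 0, 0, 0, 0); (0, 0, 1, 1, 1); (0, 0, 0, 0, 1))


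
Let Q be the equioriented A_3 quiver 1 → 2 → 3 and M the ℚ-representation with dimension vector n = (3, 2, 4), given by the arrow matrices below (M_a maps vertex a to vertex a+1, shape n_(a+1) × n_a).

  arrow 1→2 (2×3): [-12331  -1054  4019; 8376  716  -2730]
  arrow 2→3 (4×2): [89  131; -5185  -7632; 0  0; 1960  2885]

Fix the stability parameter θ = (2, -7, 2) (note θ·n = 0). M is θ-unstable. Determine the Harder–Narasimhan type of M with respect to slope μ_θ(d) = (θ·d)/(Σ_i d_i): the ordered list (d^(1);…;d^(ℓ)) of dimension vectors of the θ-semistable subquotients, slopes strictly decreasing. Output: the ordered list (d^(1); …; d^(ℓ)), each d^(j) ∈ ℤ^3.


Barcode: M ≅ I[1,1], I[1,3]^2, I[3,3]^2. HN layers by μ_θ (2 steps, strictly decreasing):
  μ^(1)=2; μ^(2)=-5/2

((1, 0, 4); (2, 2, 0))


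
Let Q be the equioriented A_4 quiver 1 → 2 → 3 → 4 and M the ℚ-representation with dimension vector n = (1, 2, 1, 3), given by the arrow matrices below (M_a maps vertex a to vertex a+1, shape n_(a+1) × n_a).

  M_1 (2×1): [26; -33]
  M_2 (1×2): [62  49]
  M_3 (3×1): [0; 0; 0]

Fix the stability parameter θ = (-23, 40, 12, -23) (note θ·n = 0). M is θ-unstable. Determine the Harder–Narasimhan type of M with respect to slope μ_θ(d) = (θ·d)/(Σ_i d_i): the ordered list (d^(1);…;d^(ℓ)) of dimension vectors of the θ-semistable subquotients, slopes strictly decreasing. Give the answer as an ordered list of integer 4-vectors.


Barcode: M ≅ I[1,3], I[2,2], I[4,4]^3. HN layers by μ_θ (3 steps, strictly decreasing):
  μ^(1)=40; μ^(2)=26; μ^(3)=-23

((0, 1, 0, 0); (0, 1, 1, 0); (1, 0, 0, 3))


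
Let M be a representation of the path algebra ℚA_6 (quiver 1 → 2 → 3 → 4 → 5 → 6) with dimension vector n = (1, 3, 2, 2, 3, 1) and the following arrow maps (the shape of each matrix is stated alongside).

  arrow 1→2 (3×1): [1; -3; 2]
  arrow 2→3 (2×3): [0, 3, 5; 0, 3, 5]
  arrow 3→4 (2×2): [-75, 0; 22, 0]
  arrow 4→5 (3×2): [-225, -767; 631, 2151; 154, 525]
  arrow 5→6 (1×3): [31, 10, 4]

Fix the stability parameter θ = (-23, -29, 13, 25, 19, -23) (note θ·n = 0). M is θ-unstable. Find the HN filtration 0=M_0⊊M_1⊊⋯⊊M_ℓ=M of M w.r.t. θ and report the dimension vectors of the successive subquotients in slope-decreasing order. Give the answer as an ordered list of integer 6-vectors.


Barcode: M ≅ I[1,6], I[2,2]^2, I[3,3], I[4,5], I[5,5]. HN layers by μ_θ (6 steps, strictly decreasing):
  μ^(1)=22; μ^(2)=19; μ^(3)=13; μ^(4)=17/2; μ^(5)=-26; μ^(6)=-29

((0, 0, 0, 1, 1, 0); (0, 0, 0, 0, 1, 0); (0, 0, 1, 0, 0, 0); (0, 0, 1, 1, 1, 1); (1, 1, 0, 0, 0, 0); (0, 2, 0, 0, 0, 0))


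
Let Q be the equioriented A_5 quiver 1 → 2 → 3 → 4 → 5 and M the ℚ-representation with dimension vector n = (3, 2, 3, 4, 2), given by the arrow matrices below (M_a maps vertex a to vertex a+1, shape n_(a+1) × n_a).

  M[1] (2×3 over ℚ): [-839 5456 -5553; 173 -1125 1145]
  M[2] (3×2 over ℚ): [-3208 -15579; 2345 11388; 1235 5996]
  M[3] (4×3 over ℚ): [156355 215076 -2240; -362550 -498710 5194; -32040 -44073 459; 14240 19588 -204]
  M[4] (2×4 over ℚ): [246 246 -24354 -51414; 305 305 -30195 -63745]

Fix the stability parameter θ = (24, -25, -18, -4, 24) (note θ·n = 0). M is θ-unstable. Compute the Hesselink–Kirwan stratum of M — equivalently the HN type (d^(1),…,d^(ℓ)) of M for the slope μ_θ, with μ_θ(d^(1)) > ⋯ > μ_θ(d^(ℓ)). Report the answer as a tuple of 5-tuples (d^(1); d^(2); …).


Via rank(M_{q-1}∘⋯∘M_p): M ≅ I[1,1], I[1,3], I[1,5], I[3,4], I[4,4]^2, I[5,5].
μ_θ-semistable layers: μ^(1)=24; μ^(2)=-4; μ^(3)=-19/3; μ^(4)=-18

((1, 0, 0, 0, 2); (0, 0, 0, 4, 0); (2, 2, 2, 0, 0); (0, 0, 1, 0, 0))
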